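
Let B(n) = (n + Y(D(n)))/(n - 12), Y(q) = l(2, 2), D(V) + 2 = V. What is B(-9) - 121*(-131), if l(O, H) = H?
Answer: 47554/3 ≈ 15851.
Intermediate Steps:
D(V) = -2 + V
Y(q) = 2
B(n) = (2 + n)/(-12 + n) (B(n) = (n + 2)/(n - 12) = (2 + n)/(-12 + n))
B(-9) - 121*(-131) = (2 - 9)/(-12 - 9) - 121*(-131) = -7/(-21) + 15851 = -1/21*(-7) + 15851 = 1/3 + 15851 = 47554/3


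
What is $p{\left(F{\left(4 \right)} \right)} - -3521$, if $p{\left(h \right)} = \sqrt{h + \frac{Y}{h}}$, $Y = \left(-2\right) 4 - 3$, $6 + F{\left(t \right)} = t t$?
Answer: $3521 + \frac{\sqrt{890}}{10} \approx 3524.0$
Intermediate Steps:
$F{\left(t \right)} = -6 + t^{2}$ ($F{\left(t \right)} = -6 + t t = -6 + t^{2}$)
$Y = -11$ ($Y = -8 - 3 = -11$)
$p{\left(h \right)} = \sqrt{h - \frac{11}{h}}$
$p{\left(F{\left(4 \right)} \right)} - -3521 = \sqrt{\left(-6 + 4^{2}\right) - \frac{11}{-6 + 4^{2}}} - -3521 = \sqrt{\left(-6 + 16\right) - \frac{11}{-6 + 16}} + 3521 = \sqrt{10 - \frac{11}{10}} + 3521 = \sqrt{\frac{89}{10}} + 3521 = \frac{\sqrt{890}}{10} + 3521 = 3521 + \frac{\sqrt{890}}{10}$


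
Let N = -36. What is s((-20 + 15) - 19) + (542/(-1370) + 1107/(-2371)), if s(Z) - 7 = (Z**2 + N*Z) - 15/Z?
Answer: 18797900747/12993080 ≈ 1446.8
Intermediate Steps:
s(Z) = 7 + Z**2 - 36*Z - 15/Z (s(Z) = 7 + ((Z**2 - 36*Z) - 15/Z) = 7 + (Z**2 - 36*Z - 15/Z) = 7 + Z**2 - 36*Z - 15/Z)
s((-20 + 15) - 19) + (542/(-1370) + 1107/(-2371)) = (7 + ((-20 + 15) - 19)**2 - 36*((-20 + 15) - 19) - 15/((-20 + 15) - 19)) + (542/(-1370) + 1107/(-2371)) = (7 + (-5 - 19)**2 - 36*(-5 - 19) - 15/(-5 - 19)) + (542*(-1/1370) + 1107*(-1/2371)) = (7 + (-24)**2 - 36*(-24) - 15/(-24)) + (-271/685 - 1107/2371) = (7 + 576 + 864 - 15*(-1/24)) - 1400836/1624135 = (7 + 576 + 864 + 5/8) - 1400836/1624135 = 11581/8 - 1400836/1624135 = 18797900747/12993080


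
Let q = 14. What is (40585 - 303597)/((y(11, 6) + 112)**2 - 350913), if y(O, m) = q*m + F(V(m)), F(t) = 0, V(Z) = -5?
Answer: 263012/312497 ≈ 0.84165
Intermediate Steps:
y(O, m) = 14*m (y(O, m) = 14*m + 0 = 14*m)
(40585 - 303597)/((y(11, 6) + 112)**2 - 350913) = (40585 - 303597)/((14*6 + 112)**2 - 350913) = -263012/((84 + 112)**2 - 350913) = -263012/(196**2 - 350913) = -263012/(38416 - 350913) = -263012/(-312497) = -263012*(-1/312497) = 263012/312497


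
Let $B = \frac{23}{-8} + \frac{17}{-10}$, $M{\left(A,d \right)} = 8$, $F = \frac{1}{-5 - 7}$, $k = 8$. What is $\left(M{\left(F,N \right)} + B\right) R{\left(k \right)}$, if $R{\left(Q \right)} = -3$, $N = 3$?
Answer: $- \frac{411}{40} \approx -10.275$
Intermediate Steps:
$F = - \frac{1}{12}$ ($F = \frac{1}{-12} = - \frac{1}{12} \approx -0.083333$)
$B = - \frac{183}{40}$ ($B = 23 \left(- \frac{1}{8}\right) + 17 \left(- \frac{1}{10}\right) = - \frac{23}{8} - \frac{17}{10} = - \frac{183}{40} \approx -4.575$)
$\left(M{\left(F,N \right)} + B\right) R{\left(k \right)} = \left(8 - \frac{183}{40}\right) \left(-3\right) = \frac{137}{40} \left(-3\right) = - \frac{411}{40}$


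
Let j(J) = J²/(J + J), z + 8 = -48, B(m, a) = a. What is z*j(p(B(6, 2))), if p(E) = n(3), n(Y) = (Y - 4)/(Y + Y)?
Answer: 14/3 ≈ 4.6667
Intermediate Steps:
n(Y) = (-4 + Y)/(2*Y) (n(Y) = (-4 + Y)/((2*Y)) = (-4 + Y)*(1/(2*Y)) = (-4 + Y)/(2*Y))
p(E) = -⅙ (p(E) = (½)*(-4 + 3)/3 = (½)*(⅓)*(-1) = -⅙)
z = -56 (z = -8 - 48 = -56)
j(J) = J/2 (j(J) = J²/((2*J)) = (1/(2*J))*J² = J/2)
z*j(p(B(6, 2))) = -28*(-1)/6 = -56*(-1/12) = 14/3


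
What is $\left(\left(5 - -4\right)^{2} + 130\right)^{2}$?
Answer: $44521$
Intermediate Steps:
$\left(\left(5 - -4\right)^{2} + 130\right)^{2} = \left(\left(5 + 4\right)^{2} + 130\right)^{2} = \left(9^{2} + 130\right)^{2} = \left(81 + 130\right)^{2} = 211^{2} = 44521$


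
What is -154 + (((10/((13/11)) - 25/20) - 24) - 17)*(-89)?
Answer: 148365/52 ≈ 2853.2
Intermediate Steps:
-154 + (((10/((13/11)) - 25/20) - 24) - 17)*(-89) = -154 + (((10/((13*(1/11))) - 25*1/20) - 24) - 17)*(-89) = -154 + (((10/(13/11) - 5/4) - 24) - 17)*(-89) = -154 + (((10*(11/13) - 5/4) - 24) - 17)*(-89) = -154 + (((110/13 - 5/4) - 24) - 17)*(-89) = -154 + ((375/52 - 24) - 17)*(-89) = -154 + (-873/52 - 17)*(-89) = -154 - 1757/52*(-89) = -154 + 156373/52 = 148365/52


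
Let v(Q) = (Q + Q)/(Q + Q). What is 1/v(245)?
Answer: 1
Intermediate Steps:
v(Q) = 1 (v(Q) = (2*Q)/((2*Q)) = (2*Q)*(1/(2*Q)) = 1)
1/v(245) = 1/1 = 1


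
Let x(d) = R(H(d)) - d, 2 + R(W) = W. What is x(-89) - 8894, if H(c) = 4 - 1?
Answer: -8804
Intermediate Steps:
H(c) = 3
R(W) = -2 + W
x(d) = 1 - d (x(d) = (-2 + 3) - d = 1 - d)
x(-89) - 8894 = (1 - 1*(-89)) - 8894 = (1 + 89) - 8894 = 90 - 8894 = -8804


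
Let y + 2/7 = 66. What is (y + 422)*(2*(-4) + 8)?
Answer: 0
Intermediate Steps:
y = 460/7 (y = -2/7 + 66 = 460/7 ≈ 65.714)
(y + 422)*(2*(-4) + 8) = (460/7 + 422)*(2*(-4) + 8) = 3414*(-8 + 8)/7 = (3414/7)*0 = 0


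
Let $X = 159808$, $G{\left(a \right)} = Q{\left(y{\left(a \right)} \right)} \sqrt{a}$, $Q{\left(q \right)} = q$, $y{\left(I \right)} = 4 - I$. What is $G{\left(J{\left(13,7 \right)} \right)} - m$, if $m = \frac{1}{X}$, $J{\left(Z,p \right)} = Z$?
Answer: $- \frac{1}{159808} - 9 \sqrt{13} \approx -32.45$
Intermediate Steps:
$G{\left(a \right)} = \sqrt{a} \left(4 - a\right)$ ($G{\left(a \right)} = \left(4 - a\right) \sqrt{a} = \sqrt{a} \left(4 - a\right)$)
$m = \frac{1}{159808} \approx 6.2575 \cdot 10^{-6}$
$G{\left(J{\left(13,7 \right)} \right)} - m = \sqrt{13} \left(4 - 13\right) - \frac{1}{159808} = \sqrt{13} \left(-9\right) - \frac{1}{159808} = - 9 \sqrt{13} - \frac{1}{159808} = - \frac{1}{159808} - 9 \sqrt{13}$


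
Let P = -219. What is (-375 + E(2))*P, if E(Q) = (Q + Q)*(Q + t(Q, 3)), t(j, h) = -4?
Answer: 83877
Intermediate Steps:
E(Q) = 2*Q*(-4 + Q) (E(Q) = (Q + Q)*(Q - 4) = (2*Q)*(-4 + Q) = 2*Q*(-4 + Q))
(-375 + E(2))*P = (-375 + 2*2*(-4 + 2))*(-219) = (-375 + 2*2*(-2))*(-219) = (-375 - 8)*(-219) = -383*(-219) = 83877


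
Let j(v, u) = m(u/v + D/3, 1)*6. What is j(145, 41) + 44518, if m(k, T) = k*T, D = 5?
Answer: 6456806/145 ≈ 44530.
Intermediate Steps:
m(k, T) = T*k
j(v, u) = 10 + 6*u/v (j(v, u) = (1*(u/v + 5/3))*6 = (1*(5/3 + u/v))*6 = (5/3 + u/v)*6 = 10 + 6*u/v)
j(145, 41) + 44518 = (10 + 6*41/145) + 44518 = (10 + 6*41*(1/145)) + 44518 = (10 + 246/145) + 44518 = 1696/145 + 44518 = 6456806/145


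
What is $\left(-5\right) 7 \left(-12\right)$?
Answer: $420$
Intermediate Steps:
$\left(-5\right) 7 \left(-12\right) = \left(-35\right) \left(-12\right) = 420$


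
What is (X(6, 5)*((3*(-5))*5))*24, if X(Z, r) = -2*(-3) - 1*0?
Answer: -10800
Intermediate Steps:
X(Z, r) = 6 (X(Z, r) = 6 + 0 = 6)
(X(6, 5)*((3*(-5))*5))*24 = (6*((3*(-5))*5))*24 = (6*(-15*5))*24 = (6*(-75))*24 = -450*24 = -10800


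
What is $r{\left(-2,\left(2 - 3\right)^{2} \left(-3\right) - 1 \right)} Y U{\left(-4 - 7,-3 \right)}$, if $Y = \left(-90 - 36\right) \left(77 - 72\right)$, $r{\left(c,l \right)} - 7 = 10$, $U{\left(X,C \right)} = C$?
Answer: $32130$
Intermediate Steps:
$r{\left(c,l \right)} = 17$ ($r{\left(c,l \right)} = 7 + 10 = 17$)
$Y = -630$ ($Y = \left(-126\right) 5 = -630$)
$r{\left(-2,\left(2 - 3\right)^{2} \left(-3\right) - 1 \right)} Y U{\left(-4 - 7,-3 \right)} = 17 \left(-630\right) \left(-3\right) = \left(-10710\right) \left(-3\right) = 32130$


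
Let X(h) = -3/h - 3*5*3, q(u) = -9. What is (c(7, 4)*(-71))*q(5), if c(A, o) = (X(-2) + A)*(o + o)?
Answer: -186588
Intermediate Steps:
X(h) = -45 - 3/h (X(h) = -3/h - 15*3 = -3/h - 1*45 = -3/h - 45 = -45 - 3/h)
c(A, o) = 2*o*(-87/2 + A) (c(A, o) = ((-45 - 3/(-2)) + A)*(o + o) = ((-45 - 3*(-½)) + A)*(2*o) = ((-45 + 3/2) + A)*(2*o) = (-87/2 + A)*(2*o) = 2*o*(-87/2 + A))
(c(7, 4)*(-71))*q(5) = ((4*(-87 + 2*7))*(-71))*(-9) = ((4*(-87 + 14))*(-71))*(-9) = ((4*(-73))*(-71))*(-9) = -292*(-71)*(-9) = 20732*(-9) = -186588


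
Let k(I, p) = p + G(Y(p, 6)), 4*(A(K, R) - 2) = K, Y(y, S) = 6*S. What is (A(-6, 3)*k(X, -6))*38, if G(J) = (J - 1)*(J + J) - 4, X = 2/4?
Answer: 47690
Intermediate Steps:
A(K, R) = 2 + K/4
X = ½ (X = 2*(¼) = ½ ≈ 0.50000)
G(J) = -4 + 2*J*(-1 + J) (G(J) = (-1 + J)*(2*J) - 4 = 2*J*(-1 + J) - 4 = -4 + 2*J*(-1 + J))
k(I, p) = 2516 + p (k(I, p) = p + (-4 - 12*6 + 2*(6*6)²) = p + (-4 - 2*36 + 2*36²) = p + (-4 - 72 + 2*1296) = p + (-4 - 72 + 2592) = p + 2516 = 2516 + p)
(A(-6, 3)*k(X, -6))*38 = ((2 + (¼)*(-6))*(2516 - 6))*38 = ((2 - 3/2)*2510)*38 = ((½)*2510)*38 = 1255*38 = 47690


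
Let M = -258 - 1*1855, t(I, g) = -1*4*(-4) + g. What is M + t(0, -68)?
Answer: -2165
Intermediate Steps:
t(I, g) = 16 + g (t(I, g) = -4*(-4) + g = 16 + g)
M = -2113 (M = -258 - 1855 = -2113)
M + t(0, -68) = -2113 + (16 - 68) = -2113 - 52 = -2165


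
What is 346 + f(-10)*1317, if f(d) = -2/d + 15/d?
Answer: -13661/10 ≈ -1366.1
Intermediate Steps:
f(d) = 13/d
346 + f(-10)*1317 = 346 + (13/(-10))*1317 = 346 + (13*(-⅒))*1317 = 346 - 13/10*1317 = 346 - 17121/10 = -13661/10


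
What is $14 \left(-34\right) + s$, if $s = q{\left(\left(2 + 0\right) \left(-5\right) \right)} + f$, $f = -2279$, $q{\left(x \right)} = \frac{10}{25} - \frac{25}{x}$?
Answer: $- \frac{27521}{10} \approx -2752.1$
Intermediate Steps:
$q{\left(x \right)} = \frac{2}{5} - \frac{25}{x}$ ($q{\left(x \right)} = 10 \cdot \frac{1}{25} - \frac{25}{x} = \frac{2}{5} - \frac{25}{x}$)
$s = - \frac{22761}{10}$ ($s = \left(\frac{2}{5} - \frac{25}{\left(2 + 0\right) \left(-5\right)}\right) - 2279 = \left(\frac{2}{5} - \frac{25}{2 \left(-5\right)}\right) - 2279 = \left(\frac{2}{5} - \frac{25}{-10}\right) - 2279 = \left(\frac{2}{5} - - \frac{5}{2}\right) - 2279 = \left(\frac{2}{5} + \frac{5}{2}\right) - 2279 = \frac{29}{10} - 2279 = - \frac{22761}{10} \approx -2276.1$)
$14 \left(-34\right) + s = 14 \left(-34\right) - \frac{22761}{10} = -476 - \frac{22761}{10} = - \frac{27521}{10}$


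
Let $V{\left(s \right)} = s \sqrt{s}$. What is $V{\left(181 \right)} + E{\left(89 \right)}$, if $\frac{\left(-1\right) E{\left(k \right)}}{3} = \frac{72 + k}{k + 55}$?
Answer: $- \frac{161}{48} + 181 \sqrt{181} \approx 2431.8$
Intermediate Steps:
$E{\left(k \right)} = - \frac{3 \left(72 + k\right)}{55 + k}$ ($E{\left(k \right)} = - 3 \frac{72 + k}{k + 55} = - 3 \frac{72 + k}{55 + k} = - \frac{3 \left(72 + k\right)}{55 + k}$)
$V{\left(s \right)} = s^{\frac{3}{2}}$
$V{\left(181 \right)} + E{\left(89 \right)} = 181^{\frac{3}{2}} + \frac{3 \left(-72 - 89\right)}{55 + 89} = 181 \sqrt{181} + \frac{3 \left(-72 - 89\right)}{144} = 181 \sqrt{181} + 3 \cdot \frac{1}{144} \left(-161\right) = 181 \sqrt{181} - \frac{161}{48} = - \frac{161}{48} + 181 \sqrt{181}$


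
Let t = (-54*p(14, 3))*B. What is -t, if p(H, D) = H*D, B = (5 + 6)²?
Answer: 274428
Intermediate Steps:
B = 121 (B = 11² = 121)
p(H, D) = D*H
t = -274428 (t = -162*14*121 = -54*42*121 = -2268*121 = -274428)
-t = -1*(-274428) = 274428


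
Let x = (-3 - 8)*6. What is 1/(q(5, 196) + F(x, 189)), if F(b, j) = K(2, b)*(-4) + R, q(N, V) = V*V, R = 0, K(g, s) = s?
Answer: 1/38680 ≈ 2.5853e-5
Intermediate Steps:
x = -66 (x = -11*6 = -66)
q(N, V) = V²
F(b, j) = -4*b (F(b, j) = b*(-4) + 0 = -4*b + 0 = -4*b)
1/(q(5, 196) + F(x, 189)) = 1/(196² - 4*(-66)) = 1/(38416 + 264) = 1/38680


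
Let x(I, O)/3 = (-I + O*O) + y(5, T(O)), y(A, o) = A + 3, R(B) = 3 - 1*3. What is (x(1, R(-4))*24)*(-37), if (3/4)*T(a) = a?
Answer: -18648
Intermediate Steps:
R(B) = 0 (R(B) = 3 - 3 = 0)
T(a) = 4*a/3
y(A, o) = 3 + A
x(I, O) = 24 - 3*I + 3*O² (x(I, O) = 3*((-I + O*O) + (3 + 5)) = 3*((-I + O²) + 8) = 3*((O² - I) + 8) = 3*(8 + O² - I) = 24 - 3*I + 3*O²)
(x(1, R(-4))*24)*(-37) = ((24 - 3*1 + 3*0²)*24)*(-37) = ((24 - 3 + 3*0)*24)*(-37) = ((24 - 3 + 0)*24)*(-37) = (21*24)*(-37) = 504*(-37) = -18648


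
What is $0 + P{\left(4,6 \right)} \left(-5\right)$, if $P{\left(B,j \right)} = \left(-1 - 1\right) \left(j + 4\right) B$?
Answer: $400$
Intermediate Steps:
$P{\left(B,j \right)} = B \left(-8 - 2 j\right)$ ($P{\left(B,j \right)} = - 2 \left(4 + j\right) B = \left(-8 - 2 j\right) B = B \left(-8 - 2 j\right)$)
$0 + P{\left(4,6 \right)} \left(-5\right) = 0 + \left(-2\right) 4 \left(4 + 6\right) \left(-5\right) = 0 + \left(-2\right) 4 \cdot 10 \left(-5\right) = 0 - -400 = 0 + 400 = 400$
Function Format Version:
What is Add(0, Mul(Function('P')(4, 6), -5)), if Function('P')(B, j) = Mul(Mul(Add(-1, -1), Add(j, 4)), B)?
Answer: 400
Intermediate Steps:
Function('P')(B, j) = Mul(B, Add(-8, Mul(-2, j))) (Function('P')(B, j) = Mul(Mul(-2, Add(4, j)), B) = Mul(Add(-8, Mul(-2, j)), B) = Mul(B, Add(-8, Mul(-2, j))))
Add(0, Mul(Function('P')(4, 6), -5)) = Add(0, Mul(Mul(-2, 4, Add(4, 6)), -5)) = Add(0, Mul(Mul(-2, 4, 10), -5)) = Add(0, Mul(-80, -5)) = Add(0, 400) = 400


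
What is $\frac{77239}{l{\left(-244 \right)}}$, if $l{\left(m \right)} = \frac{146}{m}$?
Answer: $- \frac{9423158}{73} \approx -1.2908 \cdot 10^{5}$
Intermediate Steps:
$\frac{77239}{l{\left(-244 \right)}} = \frac{77239}{146 \frac{1}{-244}} = \frac{77239}{146 \left(- \frac{1}{244}\right)} = \frac{77239}{- \frac{73}{122}} = 77239 \left(- \frac{122}{73}\right) = - \frac{9423158}{73}$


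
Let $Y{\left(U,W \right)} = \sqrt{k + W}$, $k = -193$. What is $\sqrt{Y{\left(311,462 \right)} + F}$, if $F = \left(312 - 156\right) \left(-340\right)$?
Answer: $\sqrt{-53040 + \sqrt{269}} \approx 230.27 i$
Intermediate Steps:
$Y{\left(U,W \right)} = \sqrt{-193 + W}$
$F = -53040$ ($F = 156 \left(-340\right) = -53040$)
$\sqrt{Y{\left(311,462 \right)} + F} = \sqrt{\sqrt{-193 + 462} - 53040} = \sqrt{\sqrt{269} - 53040} = \sqrt{-53040 + \sqrt{269}}$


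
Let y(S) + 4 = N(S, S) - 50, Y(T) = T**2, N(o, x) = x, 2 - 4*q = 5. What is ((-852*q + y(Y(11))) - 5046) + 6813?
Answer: 2473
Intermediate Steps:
q = -3/4 (q = 1/2 - 1/4*5 = 1/2 - 5/4 = -3/4 ≈ -0.75000)
y(S) = -54 + S (y(S) = -4 + (S - 50) = -4 + (-50 + S) = -54 + S)
((-852*q + y(Y(11))) - 5046) + 6813 = ((-852*(-3/4) + (-54 + 11**2)) - 5046) + 6813 = ((639 + (-54 + 121)) - 5046) + 6813 = ((639 + 67) - 5046) + 6813 = (706 - 5046) + 6813 = -4340 + 6813 = 2473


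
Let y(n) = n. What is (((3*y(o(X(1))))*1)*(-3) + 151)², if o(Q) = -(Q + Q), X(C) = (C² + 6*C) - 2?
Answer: 58081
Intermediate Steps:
X(C) = -2 + C² + 6*C
o(Q) = -2*Q
(((3*y(o(X(1))))*1)*(-3) + 151)² = (((3*(-2*(-2 + 1² + 6*1)))*1)*(-3) + 151)² = (((3*(-2*(-2 + 1 + 6)))*1)*(-3) + 151)² = (((3*(-2*5))*1)*(-3) + 151)² = (((3*(-10))*1)*(-3) + 151)² = (-30*1*(-3) + 151)² = (-30*(-3) + 151)² = (90 + 151)² = 241² = 58081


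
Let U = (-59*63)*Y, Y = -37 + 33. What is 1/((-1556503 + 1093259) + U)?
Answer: -1/448376 ≈ -2.2303e-6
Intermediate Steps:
Y = -4
U = 14868 (U = -59*63*(-4) = -3717*(-4) = 14868)
1/((-1556503 + 1093259) + U) = 1/((-1556503 + 1093259) + 14868) = 1/(-463244 + 14868) = 1/(-448376) = -1/448376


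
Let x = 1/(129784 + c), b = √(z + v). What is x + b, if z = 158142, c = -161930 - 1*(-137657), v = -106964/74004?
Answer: 1/105511 + √54129456176901/18501 ≈ 397.67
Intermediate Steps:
v = -26741/18501 (v = -106964*1/74004 = -26741/18501 ≈ -1.4454)
c = -24273 (c = -161930 + 137657 = -24273)
b = √54129456176901/18501 (b = √(158142 - 26741/18501) = √(2925758401/18501) = √54129456176901/18501 ≈ 397.67)
x = 1/105511 (x = 1/(129784 - 24273) = 1/105511 ≈ 9.4777e-6)
x + b = 1/105511 + √54129456176901/18501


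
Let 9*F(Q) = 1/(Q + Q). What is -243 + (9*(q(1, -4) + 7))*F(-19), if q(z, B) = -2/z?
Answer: -9239/38 ≈ -243.13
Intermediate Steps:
F(Q) = 1/(18*Q) (F(Q) = 1/(9*(Q + Q)) = 1/(9*((2*Q))) = (1/(2*Q))/9 = 1/(18*Q))
-243 + (9*(q(1, -4) + 7))*F(-19) = -243 + (9*(-2/1 + 7))*((1/18)/(-19)) = -243 + (9*(-2*1 + 7))*((1/18)*(-1/19)) = -243 + (9*(-2 + 7))*(-1/342) = -243 + (9*5)*(-1/342) = -243 + 45*(-1/342) = -243 - 5/38 = -9239/38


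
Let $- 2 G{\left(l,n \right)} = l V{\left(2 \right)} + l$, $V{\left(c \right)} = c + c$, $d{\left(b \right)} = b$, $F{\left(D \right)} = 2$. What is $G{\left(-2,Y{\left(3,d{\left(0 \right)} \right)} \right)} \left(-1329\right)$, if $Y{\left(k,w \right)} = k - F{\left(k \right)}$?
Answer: $-6645$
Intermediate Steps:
$V{\left(c \right)} = 2 c$
$Y{\left(k,w \right)} = -2 + k$ ($Y{\left(k,w \right)} = k - 2 = -2 + k$)
$G{\left(l,n \right)} = - \frac{5 l}{2}$ ($G{\left(l,n \right)} = - \frac{l 2 \cdot 2 + l}{2} = - \frac{l 4 + l}{2} = - \frac{4 l + l}{2} = - \frac{5 l}{2}$)
$G{\left(-2,Y{\left(3,d{\left(0 \right)} \right)} \right)} \left(-1329\right) = \left(- \frac{5}{2}\right) \left(-2\right) \left(-1329\right) = 5 \left(-1329\right) = -6645$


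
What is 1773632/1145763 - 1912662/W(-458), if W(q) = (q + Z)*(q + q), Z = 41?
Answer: -252329931467/72941564106 ≈ -3.4593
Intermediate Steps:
W(q) = 2*q*(41 + q) (W(q) = (q + 41)*(q + q) = (41 + q)*(2*q) = 2*q*(41 + q))
1773632/1145763 - 1912662/W(-458) = 1773632/1145763 - 1912662*(-1/(916*(41 - 458))) = 1773632*(1/1145763) - 1912662/(2*(-458)*(-417)) = 1773632/1145763 - 1912662/381972 = 1773632/1145763 - 1912662*1/381972 = 1773632/1145763 - 318777/63662 = -252329931467/72941564106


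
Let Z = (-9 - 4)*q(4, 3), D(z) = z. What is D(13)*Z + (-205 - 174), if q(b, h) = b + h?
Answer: -1562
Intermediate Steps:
Z = -91 (Z = (-9 - 4)*(4 + 3) = -13*7 = -91)
D(13)*Z + (-205 - 174) = 13*(-91) + (-205 - 174) = -1183 - 379 = -1562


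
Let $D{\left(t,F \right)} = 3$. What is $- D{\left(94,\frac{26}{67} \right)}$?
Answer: $-3$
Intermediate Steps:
$- D{\left(94,\frac{26}{67} \right)} = \left(-1\right) 3 = -3$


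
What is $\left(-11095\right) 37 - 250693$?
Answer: $-661208$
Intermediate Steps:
$\left(-11095\right) 37 - 250693 = -410515 - 250693 = -661208$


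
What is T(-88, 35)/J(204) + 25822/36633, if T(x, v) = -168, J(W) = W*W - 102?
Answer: 177636694/253463727 ≈ 0.70084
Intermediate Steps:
J(W) = -102 + W² (J(W) = W² - 102 = -102 + W²)
T(-88, 35)/J(204) + 25822/36633 = -168/(-102 + 204²) + 25822/36633 = -168/(-102 + 41616) + 25822*(1/36633) = -168/41514 + 25822/36633 = -168*1/41514 + 25822/36633 = -28/6919 + 25822/36633 = 177636694/253463727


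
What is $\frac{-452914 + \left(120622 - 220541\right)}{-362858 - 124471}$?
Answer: $\frac{552833}{487329} \approx 1.1344$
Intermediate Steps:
$\frac{-452914 + \left(120622 - 220541\right)}{-362858 - 124471} = \frac{-452914 + \left(120622 - 220541\right)}{-487329} = \left(-452914 - 99919\right) \left(- \frac{1}{487329}\right) = \left(-552833\right) \left(- \frac{1}{487329}\right) = \frac{552833}{487329}$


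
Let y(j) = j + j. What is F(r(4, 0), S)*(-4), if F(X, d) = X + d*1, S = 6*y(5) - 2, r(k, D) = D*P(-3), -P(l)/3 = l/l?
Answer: -232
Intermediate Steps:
y(j) = 2*j
P(l) = -3 (P(l) = -3*l/l = -3*1 = -3)
r(k, D) = -3*D (r(k, D) = D*(-3) = -3*D)
S = 58 (S = 6*(2*5) - 2 = 6*10 - 2 = 60 - 2 = 58)
F(X, d) = X + d
F(r(4, 0), S)*(-4) = (-3*0 + 58)*(-4) = (0 + 58)*(-4) = 58*(-4) = -232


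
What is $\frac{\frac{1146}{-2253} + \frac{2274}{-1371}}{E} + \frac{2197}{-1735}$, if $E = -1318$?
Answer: $- \frac{496257714101}{392410871555} \approx -1.2646$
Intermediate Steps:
$\frac{\frac{1146}{-2253} + \frac{2274}{-1371}}{E} + \frac{2197}{-1735} = \frac{\frac{1146}{-2253} + \frac{2274}{-1371}}{-1318} + \frac{2197}{-1735} = \left(1146 \left(- \frac{1}{2253}\right) + 2274 \left(- \frac{1}{1371}\right)\right) \left(- \frac{1}{1318}\right) + 2197 \left(- \frac{1}{1735}\right) = \left(- \frac{382}{751} - \frac{758}{457}\right) \left(- \frac{1}{1318}\right) - \frac{2197}{1735} = \left(- \frac{743832}{343207}\right) \left(- \frac{1}{1318}\right) - \frac{2197}{1735} = \frac{371916}{226173413} - \frac{2197}{1735} = - \frac{496257714101}{392410871555}$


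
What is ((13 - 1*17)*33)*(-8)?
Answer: 1056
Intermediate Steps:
((13 - 1*17)*33)*(-8) = ((13 - 17)*33)*(-8) = -4*33*(-8) = -132*(-8) = 1056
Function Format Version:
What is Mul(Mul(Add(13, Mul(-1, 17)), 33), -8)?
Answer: 1056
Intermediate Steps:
Mul(Mul(Add(13, Mul(-1, 17)), 33), -8) = Mul(Mul(Add(13, -17), 33), -8) = Mul(Mul(-4, 33), -8) = Mul(-132, -8) = 1056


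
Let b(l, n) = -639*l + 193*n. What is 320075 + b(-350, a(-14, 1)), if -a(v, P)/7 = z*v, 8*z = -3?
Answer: 2146529/4 ≈ 5.3663e+5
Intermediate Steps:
z = -3/8 (z = (⅛)*(-3) = -3/8 ≈ -0.37500)
a(v, P) = 21*v/8 (a(v, P) = -(-21)*v/8 = 21*v/8)
320075 + b(-350, a(-14, 1)) = 320075 + (-639*(-350) + 193*((21/8)*(-14))) = 320075 + (223650 + 193*(-147/4)) = 320075 + (223650 - 28371/4) = 320075 + 866229/4 = 2146529/4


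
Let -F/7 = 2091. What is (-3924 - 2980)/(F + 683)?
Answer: 3452/6977 ≈ 0.49477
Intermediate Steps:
F = -14637 (F = -7*2091 = -14637)
(-3924 - 2980)/(F + 683) = (-3924 - 2980)/(-14637 + 683) = -6904/(-13954) = -6904*(-1/13954) = 3452/6977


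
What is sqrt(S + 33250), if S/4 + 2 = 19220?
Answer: sqrt(110122) ≈ 331.85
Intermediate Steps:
S = 76872 (S = -8 + 4*19220 = -8 + 76880 = 76872)
sqrt(S + 33250) = sqrt(76872 + 33250) = sqrt(110122)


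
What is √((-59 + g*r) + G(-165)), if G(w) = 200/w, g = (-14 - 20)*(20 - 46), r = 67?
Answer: √64433721/33 ≈ 243.24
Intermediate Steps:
g = 884 (g = -34*(-26) = 884)
√((-59 + g*r) + G(-165)) = √((-59 + 884*67) + 200/(-165)) = √((-59 + 59228) + 200*(-1/165)) = √(59169 - 40/33) = √(1952537/33) = √64433721/33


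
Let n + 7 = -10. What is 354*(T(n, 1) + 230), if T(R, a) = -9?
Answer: 78234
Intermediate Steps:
n = -17 (n = -7 - 10 = -17)
354*(T(n, 1) + 230) = 354*(-9 + 230) = 354*221 = 78234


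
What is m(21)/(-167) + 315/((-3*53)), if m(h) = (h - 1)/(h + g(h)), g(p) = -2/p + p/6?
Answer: -3603579/1814455 ≈ -1.9860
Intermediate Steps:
g(p) = -2/p + p/6 (g(p) = -2/p + p*(⅙) = -2/p + p/6)
m(h) = (-1 + h)/(-2/h + 7*h/6) (m(h) = (h - 1)/(h + (-2/h + h/6)) = (-1 + h)/(-2/h + 7*h/6))
m(21)/(-167) + 315/((-3*53)) = (6*21*(-1 + 21)/(-12 + 7*21²))/(-167) + 315/((-3*53)) = (6*21*20/(-12 + 7*441))*(-1/167) + 315/(-159) = (6*21*20/(-12 + 3087))*(-1/167) + 315*(-1/159) = (6*21*20/3075)*(-1/167) - 105/53 = (6*21*(1/3075)*20)*(-1/167) - 105/53 = (168/205)*(-1/167) - 105/53 = -168/34235 - 105/53 = -3603579/1814455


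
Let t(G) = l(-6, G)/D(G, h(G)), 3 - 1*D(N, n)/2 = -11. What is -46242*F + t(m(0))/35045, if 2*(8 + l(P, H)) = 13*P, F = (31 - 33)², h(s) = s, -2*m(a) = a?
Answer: -181501699727/981260 ≈ -1.8497e+5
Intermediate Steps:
m(a) = -a/2
F = 4 (F = (-2)² = 4)
D(N, n) = 28 (D(N, n) = 6 - 2*(-11) = 6 + 22 = 28)
l(P, H) = -8 + 13*P/2 (l(P, H) = -8 + (13*P)/2 = -8 + 13*P/2)
t(G) = -47/28 (t(G) = (-8 + (13/2)*(-6))/28 = (-8 - 39)*(1/28) = -47*1/28 = -47/28)
-46242*F + t(m(0))/35045 = -46242/(1/4) - 47/28/35045 = -46242/¼ - 47/28*1/35045 = -46242*4 - 47/981260 = -184968 - 47/981260 = -181501699727/981260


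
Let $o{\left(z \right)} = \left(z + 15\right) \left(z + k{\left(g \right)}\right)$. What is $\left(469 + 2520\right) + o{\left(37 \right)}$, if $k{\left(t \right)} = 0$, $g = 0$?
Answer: $4913$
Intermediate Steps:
$o{\left(z \right)} = z \left(15 + z\right)$ ($o{\left(z \right)} = \left(z + 15\right) \left(z + 0\right) = \left(15 + z\right) z = z \left(15 + z\right)$)
$\left(469 + 2520\right) + o{\left(37 \right)} = \left(469 + 2520\right) + 37 \left(15 + 37\right) = 2989 + 37 \cdot 52 = 2989 + 1924 = 4913$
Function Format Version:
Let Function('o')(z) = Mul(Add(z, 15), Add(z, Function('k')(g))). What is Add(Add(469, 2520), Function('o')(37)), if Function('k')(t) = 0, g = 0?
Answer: 4913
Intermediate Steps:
Function('o')(z) = Mul(z, Add(15, z)) (Function('o')(z) = Mul(Add(z, 15), Add(z, 0)) = Mul(Add(15, z), z) = Mul(z, Add(15, z)))
Add(Add(469, 2520), Function('o')(37)) = Add(Add(469, 2520), Mul(37, Add(15, 37))) = Add(2989, Mul(37, 52)) = Add(2989, 1924) = 4913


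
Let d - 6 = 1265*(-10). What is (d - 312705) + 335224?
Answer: 9875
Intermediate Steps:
d = -12644 (d = 6 + 1265*(-10) = 6 - 12650 = -12644)
(d - 312705) + 335224 = (-12644 - 312705) + 335224 = -325349 + 335224 = 9875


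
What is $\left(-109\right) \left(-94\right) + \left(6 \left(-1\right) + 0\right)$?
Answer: $10240$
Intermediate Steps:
$\left(-109\right) \left(-94\right) + \left(6 \left(-1\right) + 0\right) = 10246 + \left(-6 + 0\right) = 10246 - 6 = 10240$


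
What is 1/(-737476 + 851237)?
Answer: 1/113761 ≈ 8.7904e-6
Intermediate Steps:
1/(-737476 + 851237) = 1/113761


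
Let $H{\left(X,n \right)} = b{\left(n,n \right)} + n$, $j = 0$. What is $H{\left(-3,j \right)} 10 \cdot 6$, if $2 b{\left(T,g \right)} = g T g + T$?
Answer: $0$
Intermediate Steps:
$b{\left(T,g \right)} = \frac{T}{2} + \frac{T g^{2}}{2}$ ($b{\left(T,g \right)} = \frac{g T g + T}{2} = \frac{T g g + T}{2} = \frac{T g^{2} + T}{2} = \frac{T + T g^{2}}{2} = \frac{T}{2} + \frac{T g^{2}}{2}$)
$H{\left(X,n \right)} = n + \frac{n \left(1 + n^{2}\right)}{2}$ ($H{\left(X,n \right)} = \frac{n \left(1 + n^{2}\right)}{2} + n = n + \frac{n \left(1 + n^{2}\right)}{2}$)
$H{\left(-3,j \right)} 10 \cdot 6 = \frac{1}{2} \cdot 0 \left(3 + 0^{2}\right) 10 \cdot 6 = \frac{1}{2} \cdot 0 \left(3 + 0\right) 10 \cdot 6 = \frac{1}{2} \cdot 0 \cdot 3 \cdot 10 \cdot 6 = 0 \cdot 10 \cdot 6 = 0 \cdot 6 = 0$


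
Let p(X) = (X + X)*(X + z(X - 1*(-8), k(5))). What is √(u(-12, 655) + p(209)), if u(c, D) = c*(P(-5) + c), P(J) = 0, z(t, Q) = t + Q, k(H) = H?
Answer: √180302 ≈ 424.62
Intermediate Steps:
z(t, Q) = Q + t
p(X) = 2*X*(13 + 2*X) (p(X) = (X + X)*(X + (5 + (X - 1*(-8)))) = (2*X)*(X + (5 + (X + 8))) = (2*X)*(X + (5 + (8 + X))) = (2*X)*(X + (13 + X)) = (2*X)*(13 + 2*X) = 2*X*(13 + 2*X))
u(c, D) = c² (u(c, D) = c*(0 + c) = c*c = c²)
√(u(-12, 655) + p(209)) = √((-12)² + 2*209*(13 + 2*209)) = √(144 + 2*209*(13 + 418)) = √(144 + 2*209*431) = √(144 + 180158) = √180302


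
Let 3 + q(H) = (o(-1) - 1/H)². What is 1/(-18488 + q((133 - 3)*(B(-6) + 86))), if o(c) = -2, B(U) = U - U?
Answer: -124992400/2310734454079 ≈ -5.4092e-5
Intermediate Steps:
B(U) = 0
q(H) = -3 + (-2 - 1/H)²
1/(-18488 + q((133 - 3)*(B(-6) + 86))) = 1/(-18488 + (1 + ((133 - 3)*(0 + 86))⁻² + 4/(((133 - 3)*(0 + 86))))) = 1/(-18488 + (1 + (130*86)⁻² + 4/((130*86)))) = 1/(-18488 + (1 + 11180⁻² + 4/11180)) = 1/(-18488 + (1 + 1/124992400 + 4*(1/11180))) = 1/(-18488 + (1 + 1/124992400 + 1/2795)) = 1/(-18488 + 125037121/124992400) = 1/(-2310734454079/124992400) = -124992400/2310734454079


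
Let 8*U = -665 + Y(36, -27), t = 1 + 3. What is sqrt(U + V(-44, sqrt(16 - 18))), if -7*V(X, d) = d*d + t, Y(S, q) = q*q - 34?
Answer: sqrt(679)/14 ≈ 1.8613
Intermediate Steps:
t = 4
Y(S, q) = -34 + q**2 (Y(S, q) = q**2 - 34 = -34 + q**2)
U = 15/4 (U = (-665 + (-34 + (-27)**2))/8 = (-665 + (-34 + 729))/8 = (-665 + 695)/8 = (1/8)*30 = 15/4 ≈ 3.7500)
V(X, d) = -4/7 - d**2/7 (V(X, d) = -(d*d + 4)/7 = -(d**2 + 4)/7 = -(4 + d**2)/7 = -4/7 - d**2/7)
sqrt(U + V(-44, sqrt(16 - 18))) = sqrt(15/4 + (-4/7 - (sqrt(16 - 18))**2/7)) = sqrt(15/4 + (-4/7 - (sqrt(-2))**2/7)) = sqrt(15/4 + (-4/7 - (I*sqrt(2))**2/7)) = sqrt(15/4 + (-4/7 - 1/7*(-2))) = sqrt(15/4 + (-4/7 + 2/7)) = sqrt(15/4 - 2/7) = sqrt(97/28) = sqrt(679)/14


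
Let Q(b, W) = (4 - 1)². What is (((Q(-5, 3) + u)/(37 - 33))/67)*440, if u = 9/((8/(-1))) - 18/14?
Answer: 20295/1876 ≈ 10.818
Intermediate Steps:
Q(b, W) = 9 (Q(b, W) = 3² = 9)
u = -135/56 (u = 9/((8*(-1))) - 18*1/14 = 9/(-8) - 9/7 = 9*(-⅛) - 9/7 = -9/8 - 9/7 = -135/56 ≈ -2.4107)
(((Q(-5, 3) + u)/(37 - 33))/67)*440 = (((9 - 135/56)/(37 - 33))/67)*440 = (((369/56)/4)*(1/67))*440 = (((369/56)*(¼))*(1/67))*440 = ((369/224)*(1/67))*440 = (369/15008)*440 = 20295/1876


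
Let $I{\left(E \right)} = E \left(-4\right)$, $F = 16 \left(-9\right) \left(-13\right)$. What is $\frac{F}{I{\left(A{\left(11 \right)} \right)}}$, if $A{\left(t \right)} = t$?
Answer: $- \frac{468}{11} \approx -42.545$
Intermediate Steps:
$F = 1872$ ($F = \left(-144\right) \left(-13\right) = 1872$)
$I{\left(E \right)} = - 4 E$
$\frac{F}{I{\left(A{\left(11 \right)} \right)}} = \frac{1872}{\left(-4\right) 11} = \frac{1872}{-44} = 1872 \left(- \frac{1}{44}\right) = - \frac{468}{11}$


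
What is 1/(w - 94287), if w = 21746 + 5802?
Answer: -1/66739 ≈ -1.4984e-5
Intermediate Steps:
w = 27548
1/(w - 94287) = 1/(27548 - 94287) = 1/(-66739) = -1/66739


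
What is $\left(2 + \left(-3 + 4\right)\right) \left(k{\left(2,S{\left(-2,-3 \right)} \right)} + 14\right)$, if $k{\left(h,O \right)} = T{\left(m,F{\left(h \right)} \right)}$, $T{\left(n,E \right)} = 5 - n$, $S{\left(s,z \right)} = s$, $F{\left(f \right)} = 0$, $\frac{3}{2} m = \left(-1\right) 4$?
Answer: $65$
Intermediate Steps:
$m = - \frac{8}{3}$ ($m = \frac{2 \left(\left(-1\right) 4\right)}{3} = \frac{2}{3} \left(-4\right) = - \frac{8}{3} \approx -2.6667$)
$k{\left(h,O \right)} = \frac{23}{3}$ ($k{\left(h,O \right)} = 5 - - \frac{8}{3} = 5 + \frac{8}{3} = \frac{23}{3}$)
$\left(2 + \left(-3 + 4\right)\right) \left(k{\left(2,S{\left(-2,-3 \right)} \right)} + 14\right) = \left(2 + \left(-3 + 4\right)\right) \left(\frac{23}{3} + 14\right) = \left(2 + 1\right) \frac{65}{3} = 3 \cdot \frac{65}{3} = 65$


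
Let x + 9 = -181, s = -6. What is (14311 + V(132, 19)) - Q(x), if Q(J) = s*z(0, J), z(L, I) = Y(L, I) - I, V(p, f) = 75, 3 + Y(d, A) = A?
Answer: 14368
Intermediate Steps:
Y(d, A) = -3 + A
x = -190 (x = -9 - 181 = -190)
z(L, I) = -3 (z(L, I) = (-3 + I) - I = -3)
Q(J) = 18 (Q(J) = -6*(-3) = 18)
(14311 + V(132, 19)) - Q(x) = (14311 + 75) - 1*18 = 14386 - 18 = 14368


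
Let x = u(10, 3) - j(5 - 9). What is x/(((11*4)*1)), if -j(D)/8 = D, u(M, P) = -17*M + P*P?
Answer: -193/44 ≈ -4.3864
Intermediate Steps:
u(M, P) = P² - 17*M (u(M, P) = -17*M + P² = P² - 17*M)
j(D) = -8*D
x = -193 (x = (3² - 17*10) - (-8)*(5 - 9) = (9 - 170) - (-8)*(-4) = -161 - 1*32 = -161 - 32 = -193)
x/(((11*4)*1)) = -193/((11*4)*1) = -193/(44*1) = -193/44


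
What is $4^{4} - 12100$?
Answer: $-11844$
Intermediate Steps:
$4^{4} - 12100 = 256 - 12100 = -11844$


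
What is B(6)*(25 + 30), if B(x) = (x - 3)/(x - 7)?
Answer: -165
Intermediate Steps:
B(x) = (-3 + x)/(-7 + x)
B(6)*(25 + 30) = ((-3 + 6)/(-7 + 6))*(25 + 30) = (3/(-1))*55 = -1*3*55 = -3*55 = -165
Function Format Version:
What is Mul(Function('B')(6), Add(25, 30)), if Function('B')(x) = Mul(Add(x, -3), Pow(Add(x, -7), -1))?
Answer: -165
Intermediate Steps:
Function('B')(x) = Mul(Pow(Add(-7, x), -1), Add(-3, x)) (Function('B')(x) = Mul(Add(-3, x), Pow(Add(-7, x), -1)) = Mul(Pow(Add(-7, x), -1), Add(-3, x)))
Mul(Function('B')(6), Add(25, 30)) = Mul(Mul(Pow(Add(-7, 6), -1), Add(-3, 6)), Add(25, 30)) = Mul(Mul(Pow(-1, -1), 3), 55) = Mul(Mul(-1, 3), 55) = Mul(-3, 55) = -165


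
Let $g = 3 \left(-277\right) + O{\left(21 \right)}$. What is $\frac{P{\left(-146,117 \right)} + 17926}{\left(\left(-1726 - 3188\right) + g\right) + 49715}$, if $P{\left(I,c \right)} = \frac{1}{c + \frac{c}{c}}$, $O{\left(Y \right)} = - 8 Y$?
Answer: $\frac{2115269}{5168636} \approx 0.40925$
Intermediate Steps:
$g = -999$ ($g = 3 \left(-277\right) - 168 = -831 - 168 = -999$)
$P{\left(I,c \right)} = \frac{1}{1 + c}$ ($P{\left(I,c \right)} = \frac{1}{c + 1} = \frac{1}{1 + c}$)
$\frac{P{\left(-146,117 \right)} + 17926}{\left(\left(-1726 - 3188\right) + g\right) + 49715} = \frac{\frac{1}{1 + 117} + 17926}{\left(\left(-1726 - 3188\right) - 999\right) + 49715} = \frac{\frac{1}{118} + 17926}{\left(-4914 - 999\right) + 49715} = \frac{\frac{1}{118} + 17926}{-5913 + 49715} = \frac{2115269}{118 \cdot 43802} = \frac{2115269}{118} \cdot \frac{1}{43802} = \frac{2115269}{5168636}$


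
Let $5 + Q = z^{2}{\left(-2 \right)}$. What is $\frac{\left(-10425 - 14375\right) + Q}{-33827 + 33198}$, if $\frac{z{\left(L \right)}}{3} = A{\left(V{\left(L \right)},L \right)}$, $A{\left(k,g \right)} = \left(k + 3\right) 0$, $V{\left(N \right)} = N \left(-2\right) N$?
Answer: $\frac{24805}{629} \approx 39.436$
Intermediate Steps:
$V{\left(N \right)} = - 2 N^{2}$ ($V{\left(N \right)} = - 2 N N = - 2 N^{2}$)
$A{\left(k,g \right)} = 0$ ($A{\left(k,g \right)} = \left(3 + k\right) 0 = 0$)
$z{\left(L \right)} = 0$ ($z{\left(L \right)} = 3 \cdot 0 = 0$)
$Q = -5$ ($Q = -5 + 0^{2} = -5 + 0 = -5$)
$\frac{\left(-10425 - 14375\right) + Q}{-33827 + 33198} = \frac{\left(-10425 - 14375\right) - 5}{-33827 + 33198} = \frac{\left(-10425 - 14375\right) - 5}{-629} = \left(-24800 - 5\right) \left(- \frac{1}{629}\right) = \left(-24805\right) \left(- \frac{1}{629}\right) = \frac{24805}{629}$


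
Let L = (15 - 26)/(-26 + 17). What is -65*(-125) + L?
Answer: 73136/9 ≈ 8126.2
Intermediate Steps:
L = 11/9 (L = -11/(-9) = -11*(-⅑) = 11/9 ≈ 1.2222)
-65*(-125) + L = -65*(-125) + 11/9 = 8125 + 11/9 = 73136/9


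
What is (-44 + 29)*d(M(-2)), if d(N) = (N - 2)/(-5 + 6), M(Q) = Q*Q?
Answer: -30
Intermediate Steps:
M(Q) = Q**2
d(N) = -2 + N (d(N) = (-2 + N)/1 = (-2 + N)*1 = -2 + N)
(-44 + 29)*d(M(-2)) = (-44 + 29)*(-2 + (-2)**2) = -15*(-2 + 4) = -15*2 = -30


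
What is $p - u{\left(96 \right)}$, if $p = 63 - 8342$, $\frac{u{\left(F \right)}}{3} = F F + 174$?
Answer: $-36449$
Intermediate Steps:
$u{\left(F \right)} = 522 + 3 F^{2}$ ($u{\left(F \right)} = 3 \left(F F + 174\right) = 3 \left(F^{2} + 174\right) = 3 \left(174 + F^{2}\right) = 522 + 3 F^{2}$)
$p = -8279$ ($p = 63 - 8342 = -8279$)
$p - u{\left(96 \right)} = -8279 - \left(522 + 3 \cdot 96^{2}\right) = -8279 - \left(522 + 3 \cdot 9216\right) = -8279 - \left(522 + 27648\right) = -8279 - 28170 = -36449$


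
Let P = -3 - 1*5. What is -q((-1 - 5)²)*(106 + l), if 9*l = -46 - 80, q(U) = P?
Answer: 736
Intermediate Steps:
P = -8 (P = -3 - 5 = -8)
q(U) = -8
l = -14 (l = (-46 - 80)/9 = (⅑)*(-126) = -14)
-q((-1 - 5)²)*(106 + l) = -(-8)*(106 - 14) = -(-8)*92 = -1*(-736) = 736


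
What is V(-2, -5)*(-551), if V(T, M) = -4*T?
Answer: -4408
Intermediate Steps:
V(-2, -5)*(-551) = -4*(-2)*(-551) = 8*(-551) = -4408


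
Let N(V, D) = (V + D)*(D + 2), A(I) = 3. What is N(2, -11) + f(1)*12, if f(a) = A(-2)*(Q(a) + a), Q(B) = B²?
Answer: 153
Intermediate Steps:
N(V, D) = (2 + D)*(D + V) (N(V, D) = (D + V)*(2 + D) = (2 + D)*(D + V))
f(a) = 3*a + 3*a² (f(a) = 3*(a² + a) = 3*(a + a²) = 3*a + 3*a²)
N(2, -11) + f(1)*12 = ((-11)² + 2*(-11) + 2*2 - 11*2) + (3*1*(1 + 1))*12 = (121 - 22 + 4 - 22) + (3*1*2)*12 = 81 + 6*12 = 81 + 72 = 153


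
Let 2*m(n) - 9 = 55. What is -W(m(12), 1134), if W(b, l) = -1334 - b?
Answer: 1366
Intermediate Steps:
m(n) = 32 (m(n) = 9/2 + (1/2)*55 = 9/2 + 55/2 = 32)
-W(m(12), 1134) = -(-1334 - 1*32) = -(-1334 - 32) = -1*(-1366) = 1366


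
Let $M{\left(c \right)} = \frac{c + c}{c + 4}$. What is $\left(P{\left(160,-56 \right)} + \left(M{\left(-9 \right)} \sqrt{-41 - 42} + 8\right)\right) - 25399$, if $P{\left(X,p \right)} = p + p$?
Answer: $-25503 + \frac{18 i \sqrt{83}}{5} \approx -25503.0 + 32.798 i$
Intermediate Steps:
$M{\left(c \right)} = \frac{2 c}{4 + c}$
$P{\left(X,p \right)} = 2 p$
$\left(P{\left(160,-56 \right)} + \left(M{\left(-9 \right)} \sqrt{-41 - 42} + 8\right)\right) - 25399 = \left(2 \left(-56\right) + \left(2 \left(-9\right) \frac{1}{4 - 9} \sqrt{-41 - 42} + 8\right)\right) - 25399 = \left(-112 + \left(2 \left(-9\right) \frac{1}{-5} \sqrt{-83} + 8\right)\right) - 25399 = \left(-112 + \left(2 \left(-9\right) \left(- \frac{1}{5}\right) i \sqrt{83} + 8\right)\right) - 25399 = \left(-112 + \left(\frac{18 i \sqrt{83}}{5} + 8\right)\right) - 25399 = \left(-112 + \left(8 + \frac{18 i \sqrt{83}}{5}\right)\right) - 25399 = \left(-104 + \frac{18 i \sqrt{83}}{5}\right) - 25399 = -25503 + \frac{18 i \sqrt{83}}{5}$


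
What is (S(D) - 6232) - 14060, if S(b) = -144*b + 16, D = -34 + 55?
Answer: -23300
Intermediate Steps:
D = 21
S(b) = 16 - 144*b
(S(D) - 6232) - 14060 = ((16 - 144*21) - 6232) - 14060 = ((16 - 3024) - 6232) - 14060 = (-3008 - 6232) - 14060 = -9240 - 14060 = -23300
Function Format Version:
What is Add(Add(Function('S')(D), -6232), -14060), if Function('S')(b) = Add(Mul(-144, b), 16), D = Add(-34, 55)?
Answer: -23300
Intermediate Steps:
D = 21
Function('S')(b) = Add(16, Mul(-144, b))
Add(Add(Function('S')(D), -6232), -14060) = Add(Add(Add(16, Mul(-144, 21)), -6232), -14060) = Add(Add(Add(16, -3024), -6232), -14060) = Add(Add(-3008, -6232), -14060) = Add(-9240, -14060) = -23300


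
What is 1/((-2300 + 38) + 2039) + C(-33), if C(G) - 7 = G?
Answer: -5799/223 ≈ -26.004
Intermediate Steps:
C(G) = 7 + G
1/((-2300 + 38) + 2039) + C(-33) = 1/((-2300 + 38) + 2039) + (7 - 33) = 1/(-2262 + 2039) - 26 = 1/(-223) - 26 = -1/223 - 26 = -5799/223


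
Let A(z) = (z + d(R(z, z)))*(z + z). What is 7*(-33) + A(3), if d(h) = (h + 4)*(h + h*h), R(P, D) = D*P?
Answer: 6807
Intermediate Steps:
d(h) = (4 + h)*(h + h**2)
A(z) = 2*z*(z + z**2*(4 + z**4 + 5*z**2)) (A(z) = (z + (z*z)*(4 + (z*z)**2 + 5*(z*z)))*(z + z) = (z + z**2*(4 + (z**2)**2 + 5*z**2))*(2*z) = (z + z**2*(4 + z**4 + 5*z**2))*(2*z) = 2*z*(z + z**2*(4 + z**4 + 5*z**2)))
7*(-33) + A(3) = 7*(-33) + 2*3**2*(1 + 3*(4 + 3**4 + 5*3**2)) = -231 + 2*9*(1 + 3*(4 + 81 + 5*9)) = -231 + 2*9*(1 + 3*(4 + 81 + 45)) = -231 + 2*9*(1 + 3*130) = -231 + 2*9*(1 + 390) = -231 + 2*9*391 = -231 + 7038 = 6807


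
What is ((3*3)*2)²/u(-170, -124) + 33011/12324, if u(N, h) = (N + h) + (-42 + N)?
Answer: 6355295/3117972 ≈ 2.0383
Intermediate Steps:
u(N, h) = -42 + h + 2*N
((3*3)*2)²/u(-170, -124) + 33011/12324 = ((3*3)*2)²/(-42 - 124 + 2*(-170)) + 33011/12324 = (9*2)²/(-42 - 124 - 340) + 33011*(1/12324) = 18²/(-506) + 33011/12324 = 324*(-1/506) + 33011/12324 = -162/253 + 33011/12324 = 6355295/3117972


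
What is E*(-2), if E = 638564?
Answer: -1277128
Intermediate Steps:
E*(-2) = 638564*(-2) = -1277128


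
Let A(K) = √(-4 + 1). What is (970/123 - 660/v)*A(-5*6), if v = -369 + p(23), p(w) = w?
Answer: 208400*I*√3/21279 ≈ 16.963*I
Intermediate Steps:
v = -346 (v = -369 + 23 = -346)
A(K) = I*√3 (A(K) = √(-3) = I*√3)
(970/123 - 660/v)*A(-5*6) = (970/123 - 660/(-346))*(I*√3) = (970*(1/123) - 660*(-1/346))*(I*√3) = (970/123 + 330/173)*(I*√3) = 208400*(I*√3)/21279 = 208400*I*√3/21279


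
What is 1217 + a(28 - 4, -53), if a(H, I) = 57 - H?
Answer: 1250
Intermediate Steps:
1217 + a(28 - 4, -53) = 1217 + (57 - (28 - 4)) = 1217 + (57 - 1*24) = 1217 + (57 - 24) = 1217 + 33 = 1250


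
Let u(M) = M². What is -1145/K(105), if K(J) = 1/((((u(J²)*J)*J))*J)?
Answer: -161112998394140625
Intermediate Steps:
K(J) = J⁻⁷ (K(J) = 1/(((((J²)²*J)*J))*J) = 1/((((J⁴*J)*J))*J) = 1/(((J⁵*J))*J) = 1/((J⁶)*J) = 1/(J⁶*J) = J⁻⁷)
-1145/K(105) = -1145/(105⁻⁷) = -1145/1/140710042265625 = -1145*140710042265625 = -161112998394140625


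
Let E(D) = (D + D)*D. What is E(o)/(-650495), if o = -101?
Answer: -20402/650495 ≈ -0.031364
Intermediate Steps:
E(D) = 2*D**2 (E(D) = (2*D)*D = 2*D**2)
E(o)/(-650495) = (2*(-101)**2)/(-650495) = (2*10201)*(-1/650495) = 20402*(-1/650495) = -20402/650495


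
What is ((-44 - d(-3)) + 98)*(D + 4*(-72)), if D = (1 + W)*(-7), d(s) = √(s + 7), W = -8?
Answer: -12428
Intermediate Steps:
d(s) = √(7 + s)
D = 49 (D = (1 - 8)*(-7) = -7*(-7) = 49)
((-44 - d(-3)) + 98)*(D + 4*(-72)) = ((-44 - √(7 - 3)) + 98)*(49 + 4*(-72)) = ((-44 - √4) + 98)*(49 - 288) = ((-44 - 1*2) + 98)*(-239) = ((-44 - 2) + 98)*(-239) = (-46 + 98)*(-239) = 52*(-239) = -12428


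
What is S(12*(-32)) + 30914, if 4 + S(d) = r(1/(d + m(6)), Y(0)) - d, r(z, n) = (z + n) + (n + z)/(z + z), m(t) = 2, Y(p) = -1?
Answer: 6013539/191 ≈ 31485.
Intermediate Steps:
r(z, n) = n + z + (n + z)/(2*z) (r(z, n) = (n + z) + (n + z)/((2*z)) = (n + z) + (n + z)*(1/(2*z)) = (n + z) + (n + z)/(2*z) = n + z + (n + z)/(2*z))
S(d) = -11/2 + 1/(2 + d) - 3*d/2 (S(d) = -4 + ((½ - 1 + 1/(d + 2) + (½)*(-1)/1/(d + 2)) - d) = -4 + ((½ - 1 + 1/(2 + d) + (½)*(-1)/1/(2 + d)) - d) = -4 + ((½ - 1 + 1/(2 + d) + (½)*(-1)*(2 + d)) - d) = -4 + ((½ - 1 + 1/(2 + d) + (-1 - d/2)) - d) = -4 + ((-3/2 + 1/(2 + d) - d/2) - d) = -4 + (-3/2 + 1/(2 + d) - 3*d/2) = -11/2 + 1/(2 + d) - 3*d/2)
S(12*(-32)) + 30914 = (2 - (2 + 12*(-32))*(11 + 3*(12*(-32))))/(2*(2 + 12*(-32))) + 30914 = (2 - (2 - 384)*(11 + 3*(-384)))/(2*(2 - 384)) + 30914 = (½)*(2 - 1*(-382)*(11 - 1152))/(-382) + 30914 = (½)*(-1/382)*(2 - 1*(-382)*(-1141)) + 30914 = (½)*(-1/382)*(2 - 435862) + 30914 = (½)*(-1/382)*(-435860) + 30914 = 108965/191 + 30914 = 6013539/191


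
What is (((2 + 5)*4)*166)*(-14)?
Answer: -65072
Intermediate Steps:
(((2 + 5)*4)*166)*(-14) = ((7*4)*166)*(-14) = (28*166)*(-14) = 4648*(-14) = -65072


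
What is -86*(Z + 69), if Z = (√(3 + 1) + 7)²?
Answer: -12900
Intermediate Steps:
Z = 81 (Z = (√4 + 7)² = (2 + 7)² = 9² = 81)
-86*(Z + 69) = -86*(81 + 69) = -86*150 = -12900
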